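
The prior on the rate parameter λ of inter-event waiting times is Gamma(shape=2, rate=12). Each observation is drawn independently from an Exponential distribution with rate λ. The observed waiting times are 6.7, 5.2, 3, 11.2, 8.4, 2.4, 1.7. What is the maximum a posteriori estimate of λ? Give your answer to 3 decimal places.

λ̂_MAP = 0.158

The Exponential(rate=λ) likelihood is ∝ λ^n e^(−λΣtᵢ). Here n = 7 and Σtᵢ = 6.7 + 5.2 + 3 + 11.2 + 8.4 + 2.4 + 1.7 = 38.6.
Posterior ∝ λe^(−12λ) · λ^7e^(−38.6λ) = λ^8e^(−50.6λ), i.e. Gamma(9, 50.6).
Mode = (a−1)/b = 8/50.6 ≈ 0.158.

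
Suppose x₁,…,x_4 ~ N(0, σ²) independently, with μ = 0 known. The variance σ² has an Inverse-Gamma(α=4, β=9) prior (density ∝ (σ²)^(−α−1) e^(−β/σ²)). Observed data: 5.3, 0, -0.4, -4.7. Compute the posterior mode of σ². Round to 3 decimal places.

σ̂²_MAP = 4.881

Sum of squared deviations about the known mean: SS = (5.3−0)² + (0−0)² + (-0.4−0)² + (-4.7−0)² = 50.34.
The Normal likelihood contributes (σ²)^(−n/2) exp(−SS/(2σ²)), so the posterior is Inverse-Gamma(α + n/2, β + SS/2) = Inverse-Gamma(6, 34.17).
The mode of Inverse-Gamma(a, b) is b/(a+1) = 34.17/7 ≈ 4.881.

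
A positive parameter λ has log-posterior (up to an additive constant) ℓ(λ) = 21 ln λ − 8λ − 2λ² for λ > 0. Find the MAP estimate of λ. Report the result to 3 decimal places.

λ̂_MAP = 1.500

ℓ'(λ) = 21/λ − 8 − 4λ. Setting this to zero and multiplying by λ: 4λ² + 8λ − 21 = 0.
λ = (−8 + √(8² + 4·4·21)) / (2·4) = (−8 + √400) / 8 = (−8 + 20)/8 = 3/2.
ℓ''(λ) = −21/λ² − 4 < 0, confirming a maximum.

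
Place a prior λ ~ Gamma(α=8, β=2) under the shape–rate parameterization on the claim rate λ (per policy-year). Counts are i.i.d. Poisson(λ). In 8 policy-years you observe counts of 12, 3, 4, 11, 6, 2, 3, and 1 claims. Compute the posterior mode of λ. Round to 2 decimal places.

λ̂_MAP = 4.90

Σxᵢ = 12+3+4+11+6+2+3+1 = 42, with n = 8.
Posterior ∝ λ^7e^(−2λ) · λ^42e^(−8λ) = λ^49e^(−10λ), i.e. Gamma(shape=50, rate=10).
The mode of a Gamma(a, b) with a ≥ 1 (shape–rate) is (a−1)/b = 49/10 ≈ 4.90.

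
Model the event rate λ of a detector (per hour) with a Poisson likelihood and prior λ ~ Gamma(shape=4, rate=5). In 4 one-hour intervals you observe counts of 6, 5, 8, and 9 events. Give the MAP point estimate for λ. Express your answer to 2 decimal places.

Σxᵢ = 6+5+8+9 = 28, with n = 4.
Posterior ∝ λ^3e^(−5λ) · λ^28e^(−4λ) = λ^31e^(−9λ), i.e. Gamma(shape=32, rate=9).
The mode of a Gamma(a, b) with a ≥ 1 (shape–rate) is (a−1)/b = 31/9 ≈ 3.44.

λ̂_MAP = 3.44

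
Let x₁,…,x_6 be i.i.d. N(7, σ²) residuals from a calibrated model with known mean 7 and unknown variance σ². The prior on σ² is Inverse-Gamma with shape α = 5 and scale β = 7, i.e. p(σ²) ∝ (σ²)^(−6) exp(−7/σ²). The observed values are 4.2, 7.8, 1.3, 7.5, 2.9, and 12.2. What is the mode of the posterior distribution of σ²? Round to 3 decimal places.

Sum of squared deviations about the known mean: SS = (4.2−7)² + (7.8−7)² + (1.3−7)² + (7.5−7)² + (2.9−7)² + (12.2−7)² = 85.07.
The Normal likelihood contributes (σ²)^(−n/2) exp(−SS/(2σ²)), so the posterior is Inverse-Gamma(α + n/2, β + SS/2) = Inverse-Gamma(8, 49.535).
The mode of Inverse-Gamma(a, b) is b/(a+1) = 49.535/9 ≈ 5.504.

σ̂²_MAP = 5.504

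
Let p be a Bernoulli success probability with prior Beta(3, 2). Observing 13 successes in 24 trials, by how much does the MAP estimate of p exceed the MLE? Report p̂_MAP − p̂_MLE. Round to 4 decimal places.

MAP − MLE = 0.0139

Posterior is Beta(16, 13); MAP = (16−1)/(29−2) = 15/27 ≈ 0.55556.
MLE ignores the prior: p̂_MLE = k/n = 13/24 ≈ 0.54167.
Difference = 15/27 − 13/24 = 1/72 ≈ 0.0139.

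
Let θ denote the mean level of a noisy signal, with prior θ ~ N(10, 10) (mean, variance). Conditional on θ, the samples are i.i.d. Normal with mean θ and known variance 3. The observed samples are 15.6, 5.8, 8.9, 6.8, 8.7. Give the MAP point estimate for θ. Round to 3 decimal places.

n = 5; x̄ = (15.6 + 5.8 + 8.9 + 6.8 + 8.7)/5 = 45.8/5 = 9.16.
For a Normal prior and Normal likelihood with known variance, the posterior is Normal; its mode equals its mean, the precision-weighted average.
Prior precision 1/σ₀² = 1/10 = 0.1; data precision n/σ² = 5/3.
θ̂ = (0.1·10 + (5/3)·9.16) / (0.1 + 5/3) = (244/15)/(53/30) = 488/53 ≈ 9.208.

θ̂_MAP = 9.208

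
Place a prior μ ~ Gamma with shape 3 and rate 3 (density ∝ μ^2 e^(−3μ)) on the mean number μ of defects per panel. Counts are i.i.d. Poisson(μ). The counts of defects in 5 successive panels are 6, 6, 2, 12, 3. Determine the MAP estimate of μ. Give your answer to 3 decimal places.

Σxᵢ = 6+6+2+12+3 = 29, with n = 5.
Posterior ∝ μ^2e^(−3μ) · μ^29e^(−5μ) = μ^31e^(−8μ), i.e. Gamma(shape=32, rate=8).
The mode of a Gamma(a, b) with a ≥ 1 (shape–rate) is (a−1)/b = 31/8 ≈ 3.875.

μ̂_MAP = 3.875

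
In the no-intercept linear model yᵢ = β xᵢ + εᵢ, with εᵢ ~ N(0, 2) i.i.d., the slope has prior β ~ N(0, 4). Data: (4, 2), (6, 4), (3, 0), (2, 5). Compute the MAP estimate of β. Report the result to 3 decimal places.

log p(β | y) = −Σ(yᵢ − βxᵢ)²/(2·2) − β²/(2·4) + const.
Setting the derivative to zero: Σxᵢ(yᵢ − βxᵢ)/2 − β/4 = 0, so β = Σxᵢyᵢ / (Σxᵢ² + σ²/τ²).
Σxᵢyᵢ = 4·2 + 6·4 + 3·0 + 2·5 = 42; Σxᵢ² = 65; σ²/τ² = 0.5.
β̂_MAP = 42 / (65 + 0.5) = 42/65.5 ≈ 0.641.

β̂_MAP = 0.641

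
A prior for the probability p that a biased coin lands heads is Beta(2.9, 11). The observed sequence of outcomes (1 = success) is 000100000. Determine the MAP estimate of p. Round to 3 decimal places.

p̂_MAP = 0.139

Prior: Beta(2.9, 11).
Data: 1 success in 9 trials (from the sequence). The binomial likelihood contributes p(1−p)^8, so the posterior is Beta(2.9+1, 11+8) = Beta(3.9, 19).
For Beta(a, b) with a, b > 1 the mode is (a−1)/(a+b−2) = 2.9/20.9 ≈ 0.139.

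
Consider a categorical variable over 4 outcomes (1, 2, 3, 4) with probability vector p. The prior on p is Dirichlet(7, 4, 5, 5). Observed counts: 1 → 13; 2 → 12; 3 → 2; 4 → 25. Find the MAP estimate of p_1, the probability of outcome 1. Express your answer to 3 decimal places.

The posterior is Dirichlet(αᵢ + nᵢ) = Dirichlet(20, 16, 7, 30).
For a Dirichlet(a₁,…,a_K) with all aᵢ > 1, the mode has j-th component (aⱼ − 1)/(Σaᵢ − K).
Here Σaᵢ = 73 and K = 4, so p_1 = (20 − 1)/(73 − 4) = 19/69 ≈ 0.275.

MAP estimate: 0.275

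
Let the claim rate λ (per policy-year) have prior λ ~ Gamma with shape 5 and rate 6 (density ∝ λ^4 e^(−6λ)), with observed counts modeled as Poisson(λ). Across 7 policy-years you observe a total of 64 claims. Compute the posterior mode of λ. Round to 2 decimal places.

λ̂_MAP = 5.23

Σxᵢ = 64, n = 7.
Posterior ∝ λ^4e^(−6λ) · λ^64e^(−7λ) = λ^68e^(−13λ), i.e. Gamma(shape=69, rate=13).
The mode of a Gamma(a, b) with a ≥ 1 (shape–rate) is (a−1)/b = 68/13 ≈ 5.23.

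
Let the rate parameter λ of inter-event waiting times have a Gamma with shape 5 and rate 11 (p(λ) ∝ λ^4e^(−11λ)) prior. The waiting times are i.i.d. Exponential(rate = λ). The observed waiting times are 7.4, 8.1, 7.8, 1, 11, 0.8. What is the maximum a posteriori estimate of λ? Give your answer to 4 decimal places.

The Exponential(rate=λ) likelihood is ∝ λ^n e^(−λΣtᵢ). Here n = 6 and Σtᵢ = 7.4 + 8.1 + 7.8 + 1 + 11 + 0.8 = 36.1.
Posterior ∝ λ^4e^(−11λ) · λ^6e^(−36.1λ) = λ^10e^(−47.1λ), i.e. Gamma(11, 47.1).
Mode = (a−1)/b = 10/47.1 ≈ 0.2123.

λ̂_MAP = 0.2123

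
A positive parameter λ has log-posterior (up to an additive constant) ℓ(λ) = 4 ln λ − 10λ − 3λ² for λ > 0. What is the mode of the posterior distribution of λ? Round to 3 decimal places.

λ̂_MAP = 0.333

ℓ'(λ) = 4/λ − 10 − 6λ. Setting this to zero and multiplying by λ: 6λ² + 10λ − 4 = 0.
λ = (−10 + √(10² + 4·6·4)) / (2·6) = (−10 + √196) / 12 = (−10 + 14)/12 = 1/3.
ℓ''(λ) = −4/λ² − 6 < 0, confirming a maximum.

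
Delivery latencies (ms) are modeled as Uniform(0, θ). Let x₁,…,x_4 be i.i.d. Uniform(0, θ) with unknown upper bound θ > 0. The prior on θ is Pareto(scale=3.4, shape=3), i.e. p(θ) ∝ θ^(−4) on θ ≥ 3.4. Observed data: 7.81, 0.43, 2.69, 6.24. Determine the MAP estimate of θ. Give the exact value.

θ̂_MAP = 7.81

The Uniform(0, θ) likelihood is θ^(−n) for θ ≥ max(xᵢ), zero otherwise. Here max(xᵢ) = 7.81.
Posterior ∝ θ^(−4) · θ^(−4) = θ^(−8) on θ ≥ max(3.4, 7.81) = 7.81.
This density is strictly decreasing in θ, so the posterior mode lies at the lower boundary of the support.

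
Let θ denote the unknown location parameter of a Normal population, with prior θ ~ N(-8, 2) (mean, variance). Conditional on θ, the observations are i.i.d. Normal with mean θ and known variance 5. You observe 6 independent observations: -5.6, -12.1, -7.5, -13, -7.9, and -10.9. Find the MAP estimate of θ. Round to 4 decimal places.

θ̂_MAP = -9.0588

n = 6; x̄ = ((-5.6) + (-12.1) + (-7.5) + (-13) + (-7.9) + (-10.9))/6 = -57/6 = -9.5.
For a Normal prior and Normal likelihood with known variance, the posterior is Normal; its mode equals its mean, the precision-weighted average.
Prior precision 1/σ₀² = 1/2 = 0.5; data precision n/σ² = 6/5 = 1.2.
θ̂ = (0.5·(-8) + 1.2·(-9.5)) / (0.5 + 1.2) = (-15.4)/1.7 = -154/17 ≈ -9.0588.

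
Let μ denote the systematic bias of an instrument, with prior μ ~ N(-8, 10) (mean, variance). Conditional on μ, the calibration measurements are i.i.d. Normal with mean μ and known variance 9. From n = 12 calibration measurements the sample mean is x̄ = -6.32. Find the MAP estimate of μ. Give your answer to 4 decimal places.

n = 12, x̄ = -6.32.
For a Normal prior and Normal likelihood with known variance, the posterior is Normal; its mode equals its mean, the precision-weighted average.
Prior precision 1/σ₀² = 1/10 = 0.1; data precision n/σ² = 12/9 = 4/3.
μ̂ = (0.1·(-8) + (4/3)·(-6.32)) / (0.1 + 4/3) = (-692/75)/(43/30) = -1384/215 ≈ -6.4372.

μ̂_MAP = -6.4372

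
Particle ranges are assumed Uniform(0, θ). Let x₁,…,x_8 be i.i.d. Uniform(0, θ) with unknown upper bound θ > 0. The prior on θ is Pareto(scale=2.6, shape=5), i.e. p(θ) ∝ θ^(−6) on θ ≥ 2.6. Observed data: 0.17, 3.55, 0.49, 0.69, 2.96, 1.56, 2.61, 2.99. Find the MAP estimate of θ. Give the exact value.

θ̂_MAP = 3.55

The Uniform(0, θ) likelihood is θ^(−n) for θ ≥ max(xᵢ), zero otherwise. Here max(xᵢ) = 3.55.
Posterior ∝ θ^(−6) · θ^(−8) = θ^(−14) on θ ≥ max(2.6, 3.55) = 3.55.
This density is strictly decreasing in θ, so the posterior mode lies at the lower boundary of the support.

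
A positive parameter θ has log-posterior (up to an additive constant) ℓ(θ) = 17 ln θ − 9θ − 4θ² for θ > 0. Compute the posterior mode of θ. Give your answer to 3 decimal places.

ℓ'(θ) = 17/θ − 9 − 8θ. Setting this to zero and multiplying by θ: 8θ² + 9θ − 17 = 0.
θ = (−9 + √(9² + 4·8·17)) / (2·8) = (−9 + √625) / 16 = (−9 + 25)/16 = 1.
ℓ''(θ) = −17/θ² − 8 < 0, confirming a maximum.

θ̂_MAP = 1.000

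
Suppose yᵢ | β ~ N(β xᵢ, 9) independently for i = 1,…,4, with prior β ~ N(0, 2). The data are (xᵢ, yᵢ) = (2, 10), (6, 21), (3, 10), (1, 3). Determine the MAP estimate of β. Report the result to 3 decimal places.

log p(β | y) = −Σ(yᵢ − βxᵢ)²/(2·9) − β²/(2·2) + const.
Setting the derivative to zero: Σxᵢ(yᵢ − βxᵢ)/9 − β/2 = 0, so β = Σxᵢyᵢ / (Σxᵢ² + σ²/τ²).
Σxᵢyᵢ = 2·10 + 6·21 + 3·10 + 1·3 = 179; Σxᵢ² = 50; σ²/τ² = 4.5.
β̂_MAP = 179 / (50 + 4.5) = 179/54.5 ≈ 3.284.

β̂_MAP = 3.284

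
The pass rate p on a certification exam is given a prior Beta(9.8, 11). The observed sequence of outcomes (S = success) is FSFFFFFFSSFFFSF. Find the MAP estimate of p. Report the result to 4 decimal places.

p̂_MAP = 0.3787

Prior: Beta(9.8, 11).
Data: 4 successes in 15 trials (from the sequence). The binomial likelihood contributes p^4(1−p)^11, so the posterior is Beta(9.8+4, 11+11) = Beta(13.8, 22).
For Beta(a, b) with a, b > 1 the mode is (a−1)/(a+b−2) = 12.8/33.8 ≈ 0.3787.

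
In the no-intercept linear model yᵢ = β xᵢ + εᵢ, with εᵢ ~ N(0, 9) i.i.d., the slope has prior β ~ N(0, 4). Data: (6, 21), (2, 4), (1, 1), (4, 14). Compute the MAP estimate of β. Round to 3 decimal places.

log p(β | y) = −Σ(yᵢ − βxᵢ)²/(2·9) − β²/(2·4) + const.
Setting the derivative to zero: Σxᵢ(yᵢ − βxᵢ)/9 − β/4 = 0, so β = Σxᵢyᵢ / (Σxᵢ² + σ²/τ²).
Σxᵢyᵢ = 6·21 + 2·4 + 1·1 + 4·14 = 191; Σxᵢ² = 57; σ²/τ² = 2.25.
β̂_MAP = 191 / (57 + 2.25) = 191/59.25 ≈ 3.224.

β̂_MAP = 3.224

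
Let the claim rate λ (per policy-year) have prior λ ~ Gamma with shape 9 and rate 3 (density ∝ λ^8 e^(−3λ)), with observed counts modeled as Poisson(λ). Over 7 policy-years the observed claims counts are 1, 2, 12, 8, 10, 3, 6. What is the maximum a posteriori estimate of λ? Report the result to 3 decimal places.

Σxᵢ = 1+2+12+8+10+3+6 = 42, with n = 7.
Posterior ∝ λ^8e^(−3λ) · λ^42e^(−7λ) = λ^50e^(−10λ), i.e. Gamma(shape=51, rate=10).
The mode of a Gamma(a, b) with a ≥ 1 (shape–rate) is (a−1)/b = 50/10 ≈ 5.000.

λ̂_MAP = 5.000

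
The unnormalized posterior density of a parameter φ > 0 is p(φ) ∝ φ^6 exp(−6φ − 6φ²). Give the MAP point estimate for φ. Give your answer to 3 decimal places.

φ̂_MAP = 0.500

ℓ'(φ) = 6/φ − 6 − 12φ. Setting this to zero and multiplying by φ: 12φ² + 6φ − 6 = 0.
φ = (−6 + √(6² + 4·12·6)) / (2·12) = (−6 + √324) / 24 = (−6 + 18)/24 = 1/2.
ℓ''(φ) = −6/φ² − 12 < 0, confirming a maximum.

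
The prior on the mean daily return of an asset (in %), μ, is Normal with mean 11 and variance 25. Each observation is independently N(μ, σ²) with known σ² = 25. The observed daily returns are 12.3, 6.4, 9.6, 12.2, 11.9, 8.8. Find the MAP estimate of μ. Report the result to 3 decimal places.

n = 6; x̄ = (12.3 + 6.4 + 9.6 + 12.2 + 11.9 + 8.8)/6 = 61.2/6 = 10.2.
For a Normal prior and Normal likelihood with known variance, the posterior is Normal; its mode equals its mean, the precision-weighted average.
Prior precision 1/σ₀² = 1/25 = 0.04; data precision n/σ² = 6/25 = 0.24.
μ̂ = (0.04·11 + 0.24·10.2) / (0.04 + 0.24) = 2.888/0.28 = 361/35 ≈ 10.314.

μ̂_MAP = 10.314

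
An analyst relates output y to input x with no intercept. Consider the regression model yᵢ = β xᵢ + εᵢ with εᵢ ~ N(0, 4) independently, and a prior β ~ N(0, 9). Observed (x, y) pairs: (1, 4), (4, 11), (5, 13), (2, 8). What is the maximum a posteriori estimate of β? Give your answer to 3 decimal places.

β̂_MAP = 2.778

log p(β | y) = −Σ(yᵢ − βxᵢ)²/(2·4) − β²/(2·9) + const.
Setting the derivative to zero: Σxᵢ(yᵢ − βxᵢ)/4 − β/9 = 0, so β = Σxᵢyᵢ / (Σxᵢ² + σ²/τ²).
Σxᵢyᵢ = 1·4 + 4·11 + 5·13 + 2·8 = 129; Σxᵢ² = 46; σ²/τ² = 4/9.
β̂_MAP = 129 / (46 + 4/9) = 129/(418/9) = 1161/418 ≈ 2.778.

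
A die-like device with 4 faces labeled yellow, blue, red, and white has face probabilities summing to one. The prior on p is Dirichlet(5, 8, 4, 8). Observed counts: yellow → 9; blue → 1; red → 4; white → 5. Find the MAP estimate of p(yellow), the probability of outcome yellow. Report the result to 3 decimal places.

The posterior is Dirichlet(αᵢ + nᵢ) = Dirichlet(14, 9, 8, 13).
For a Dirichlet(a₁,…,a_K) with all aᵢ > 1, the mode has j-th component (aⱼ − 1)/(Σaᵢ − K).
Here Σaᵢ = 44 and K = 4, so p(yellow) = (14 − 1)/(44 − 4) = 13/40 ≈ 0.325.

MAP estimate of p(yellow) = 0.325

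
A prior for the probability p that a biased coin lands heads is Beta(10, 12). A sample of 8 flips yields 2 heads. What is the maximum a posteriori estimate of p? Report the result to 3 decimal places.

Prior: Beta(10, 12).
Data: 2 successes in 8 trials. The binomial likelihood contributes p^2(1−p)^6, so the posterior is Beta(10+2, 12+6) = Beta(12, 18).
For Beta(a, b) with a, b > 1 the mode is (a−1)/(a+b−2) = 11/28 ≈ 0.393.

p̂_MAP = 0.393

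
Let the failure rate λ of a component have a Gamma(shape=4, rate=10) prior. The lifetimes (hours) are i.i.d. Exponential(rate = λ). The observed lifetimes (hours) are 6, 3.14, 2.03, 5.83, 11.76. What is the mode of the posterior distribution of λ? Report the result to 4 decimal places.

λ̂_MAP = 0.2064

The Exponential(rate=λ) likelihood is ∝ λ^n e^(−λΣtᵢ). Here n = 5 and Σtᵢ = 6 + 3.14 + 2.03 + 5.83 + 11.76 = 28.76.
Posterior ∝ λ^3e^(−10λ) · λ^5e^(−28.76λ) = λ^8e^(−38.76λ), i.e. Gamma(9, 38.76).
Mode = (a−1)/b = 8/38.76 ≈ 0.2064.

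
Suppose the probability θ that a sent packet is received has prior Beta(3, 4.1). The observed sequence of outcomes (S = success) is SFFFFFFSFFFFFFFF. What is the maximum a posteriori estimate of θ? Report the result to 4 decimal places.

θ̂_MAP = 0.1896

Prior: Beta(3, 4.1).
Data: 2 successes in 16 trials (from the sequence). The binomial likelihood contributes θ^2(1−θ)^14, so the posterior is Beta(3+2, 4.1+14) = Beta(5, 18.1).
For Beta(a, b) with a, b > 1 the mode is (a−1)/(a+b−2) = 4/21.1 ≈ 0.1896.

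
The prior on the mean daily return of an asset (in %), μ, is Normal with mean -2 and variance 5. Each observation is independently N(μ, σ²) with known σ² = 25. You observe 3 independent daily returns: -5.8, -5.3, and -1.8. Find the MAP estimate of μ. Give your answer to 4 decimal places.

μ̂_MAP = -2.8625

n = 3; x̄ = ((-5.8) + (-5.3) + (-1.8))/3 = -12.9/3 = -4.3.
For a Normal prior and Normal likelihood with known variance, the posterior is Normal; its mode equals its mean, the precision-weighted average.
Prior precision 1/σ₀² = 1/5 = 0.2; data precision n/σ² = 3/25 = 0.12.
μ̂ = (0.2·(-2) + 0.12·(-4.3)) / (0.2 + 0.12) = (-0.916)/0.32 = -2.8625.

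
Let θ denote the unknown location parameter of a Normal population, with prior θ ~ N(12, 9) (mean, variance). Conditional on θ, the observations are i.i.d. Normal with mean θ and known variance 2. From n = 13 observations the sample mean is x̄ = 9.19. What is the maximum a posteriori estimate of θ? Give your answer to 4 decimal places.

θ̂_MAP = 9.2372

n = 13, x̄ = 9.19.
For a Normal prior and Normal likelihood with known variance, the posterior is Normal; its mode equals its mean, the precision-weighted average.
Prior precision 1/σ₀² = 1/9; data precision n/σ² = 13/2 = 6.5.
θ̂ = ((1/9)·12 + 6.5·9.19) / (1/9 + 6.5) = (36641/600)/(119/18) = 109923/11900 ≈ 9.2372.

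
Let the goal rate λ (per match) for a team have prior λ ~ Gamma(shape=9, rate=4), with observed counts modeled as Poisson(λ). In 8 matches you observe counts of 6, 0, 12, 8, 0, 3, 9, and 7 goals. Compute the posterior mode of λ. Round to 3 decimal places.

Σxᵢ = 6+0+12+8+0+3+9+7 = 45, with n = 8.
Posterior ∝ λ^8e^(−4λ) · λ^45e^(−8λ) = λ^53e^(−12λ), i.e. Gamma(shape=54, rate=12).
The mode of a Gamma(a, b) with a ≥ 1 (shape–rate) is (a−1)/b = 53/12 ≈ 4.417.

λ̂_MAP = 4.417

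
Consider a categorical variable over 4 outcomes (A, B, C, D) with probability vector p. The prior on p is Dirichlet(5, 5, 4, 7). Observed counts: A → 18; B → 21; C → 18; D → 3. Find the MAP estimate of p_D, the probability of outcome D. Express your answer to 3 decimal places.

MAP estimate of p_D = 0.117

The posterior is Dirichlet(αᵢ + nᵢ) = Dirichlet(23, 26, 22, 10).
For a Dirichlet(a₁,…,a_K) with all aᵢ > 1, the mode has j-th component (aⱼ − 1)/(Σaᵢ − K).
Here Σaᵢ = 81 and K = 4, so p_D = (10 − 1)/(81 − 4) = 9/77 ≈ 0.117.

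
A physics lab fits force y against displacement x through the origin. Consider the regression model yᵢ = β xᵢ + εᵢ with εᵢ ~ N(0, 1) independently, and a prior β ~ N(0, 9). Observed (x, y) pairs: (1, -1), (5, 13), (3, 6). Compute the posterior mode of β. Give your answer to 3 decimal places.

log p(β | y) = −Σ(yᵢ − βxᵢ)²/(2·1) − β²/(2·9) + const.
Setting the derivative to zero: Σxᵢ(yᵢ − βxᵢ)/1 − β/9 = 0, so β = Σxᵢyᵢ / (Σxᵢ² + σ²/τ²).
Σxᵢyᵢ = 1·(-1) + 5·13 + 3·6 = 82; Σxᵢ² = 35; σ²/τ² = 1/9.
β̂_MAP = 82 / (35 + 1/9) = 82/(316/9) = 369/158 ≈ 2.335.

β̂_MAP = 2.335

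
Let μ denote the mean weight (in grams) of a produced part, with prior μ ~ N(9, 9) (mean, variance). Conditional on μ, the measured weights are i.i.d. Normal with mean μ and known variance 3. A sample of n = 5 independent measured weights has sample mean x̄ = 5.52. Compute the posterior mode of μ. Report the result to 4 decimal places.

n = 5, x̄ = 5.52.
For a Normal prior and Normal likelihood with known variance, the posterior is Normal; its mode equals its mean, the precision-weighted average.
Prior precision 1/σ₀² = 1/9; data precision n/σ² = 5/3.
μ̂ = ((1/9)·9 + (5/3)·5.52) / (1/9 + 5/3) = 10.2/(16/9) = 5.7375.

μ̂_MAP = 5.7375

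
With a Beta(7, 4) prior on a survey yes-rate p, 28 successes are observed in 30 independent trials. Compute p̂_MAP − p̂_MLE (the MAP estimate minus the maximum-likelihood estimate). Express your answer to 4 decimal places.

Posterior is Beta(35, 6); MAP = (35−1)/(41−2) = 34/39 ≈ 0.87179.
MLE ignores the prior: p̂_MLE = k/n = 28/30 ≈ 0.93333.
Difference = 34/39 − 28/30 = -4/65 ≈ -0.0615.

MAP − MLE = -0.0615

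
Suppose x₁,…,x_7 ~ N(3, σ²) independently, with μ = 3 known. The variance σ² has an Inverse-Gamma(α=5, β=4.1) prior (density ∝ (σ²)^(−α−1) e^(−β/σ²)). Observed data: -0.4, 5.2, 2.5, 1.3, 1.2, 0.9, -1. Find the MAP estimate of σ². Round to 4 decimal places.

Sum of squared deviations about the known mean: SS = (-0.4−3)² + (5.2−3)² + (2.5−3)² + (1.3−3)² + (1.2−3)² + (0.9−3)² + (-1−3)² = 43.19.
The Normal likelihood contributes (σ²)^(−n/2) exp(−SS/(2σ²)), so the posterior is Inverse-Gamma(α + n/2, β + SS/2) = Inverse-Gamma(8.5, 25.695).
The mode of Inverse-Gamma(a, b) is b/(a+1) = 25.695/9.5 ≈ 2.7047.

σ̂²_MAP = 2.7047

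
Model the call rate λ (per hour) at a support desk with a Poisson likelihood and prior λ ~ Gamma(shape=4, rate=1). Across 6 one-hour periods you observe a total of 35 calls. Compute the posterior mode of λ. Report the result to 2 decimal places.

λ̂_MAP = 5.43

Σxᵢ = 35, n = 6.
Posterior ∝ λ^3e^(−1λ) · λ^35e^(−6λ) = λ^38e^(−7λ), i.e. Gamma(shape=39, rate=7).
The mode of a Gamma(a, b) with a ≥ 1 (shape–rate) is (a−1)/b = 38/7 ≈ 5.43.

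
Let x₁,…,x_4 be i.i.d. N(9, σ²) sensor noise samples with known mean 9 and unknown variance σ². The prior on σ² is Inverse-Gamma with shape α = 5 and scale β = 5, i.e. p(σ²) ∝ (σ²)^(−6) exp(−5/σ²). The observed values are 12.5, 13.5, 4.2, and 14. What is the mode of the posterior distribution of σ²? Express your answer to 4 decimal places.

Sum of squared deviations about the known mean: SS = (12.5−9)² + (13.5−9)² + (4.2−9)² + (14−9)² = 80.54.
The Normal likelihood contributes (σ²)^(−n/2) exp(−SS/(2σ²)), so the posterior is Inverse-Gamma(α + n/2, β + SS/2) = Inverse-Gamma(7, 45.27).
The mode of Inverse-Gamma(a, b) is b/(a+1) = 45.27/8 ≈ 5.6588.

σ̂²_MAP = 5.6588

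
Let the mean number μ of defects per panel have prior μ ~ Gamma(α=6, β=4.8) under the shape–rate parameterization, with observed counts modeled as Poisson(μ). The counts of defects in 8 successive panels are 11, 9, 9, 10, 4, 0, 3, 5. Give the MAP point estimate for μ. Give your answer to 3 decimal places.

μ̂_MAP = 4.375

Σxᵢ = 11+9+9+10+4+0+3+5 = 51, with n = 8.
Posterior ∝ μ^5e^(−4.8μ) · μ^51e^(−8μ) = μ^56e^(−12.8μ), i.e. Gamma(shape=57, rate=12.8).
The mode of a Gamma(a, b) with a ≥ 1 (shape–rate) is (a−1)/b = 56/12.8 ≈ 4.375.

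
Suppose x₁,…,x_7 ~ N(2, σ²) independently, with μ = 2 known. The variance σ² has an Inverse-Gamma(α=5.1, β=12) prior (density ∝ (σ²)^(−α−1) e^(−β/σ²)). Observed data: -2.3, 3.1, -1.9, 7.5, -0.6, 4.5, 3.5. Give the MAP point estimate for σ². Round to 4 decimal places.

σ̂²_MAP = 5.4385

Sum of squared deviations about the known mean: SS = (-2.3−2)² + (3.1−2)² + (-1.9−2)² + (7.5−2)² + (-0.6−2)² + (4.5−2)² + (3.5−2)² = 80.42.
The Normal likelihood contributes (σ²)^(−n/2) exp(−SS/(2σ²)), so the posterior is Inverse-Gamma(α + n/2, β + SS/2) = Inverse-Gamma(8.6, 52.21).
The mode of Inverse-Gamma(a, b) is b/(a+1) = 52.21/9.6 ≈ 5.4385.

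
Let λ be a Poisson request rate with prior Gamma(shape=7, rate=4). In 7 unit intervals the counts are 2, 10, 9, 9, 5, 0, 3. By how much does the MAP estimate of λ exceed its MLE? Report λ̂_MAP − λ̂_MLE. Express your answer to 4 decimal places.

Σxᵢ = 38. Posterior is Gamma(45, 11); MAP = (45−1)/11 = 44/11 ≈ 4.00000.
MLE = x̄ = 38/7 ≈ 5.42857.
Difference = 44/11 − 38/7 = -10/7 ≈ -1.4286.

MAP − MLE = -1.4286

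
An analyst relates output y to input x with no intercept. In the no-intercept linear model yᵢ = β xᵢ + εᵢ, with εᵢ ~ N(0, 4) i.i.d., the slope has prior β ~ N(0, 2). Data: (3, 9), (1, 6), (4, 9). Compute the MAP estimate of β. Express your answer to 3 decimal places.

β̂_MAP = 2.464

log p(β | y) = −Σ(yᵢ − βxᵢ)²/(2·4) − β²/(2·2) + const.
Setting the derivative to zero: Σxᵢ(yᵢ − βxᵢ)/4 − β/2 = 0, so β = Σxᵢyᵢ / (Σxᵢ² + σ²/τ²).
Σxᵢyᵢ = 3·9 + 1·6 + 4·9 = 69; Σxᵢ² = 26; σ²/τ² = 2.
β̂_MAP = 69 / (26 + 2) = 69/28 ≈ 2.464.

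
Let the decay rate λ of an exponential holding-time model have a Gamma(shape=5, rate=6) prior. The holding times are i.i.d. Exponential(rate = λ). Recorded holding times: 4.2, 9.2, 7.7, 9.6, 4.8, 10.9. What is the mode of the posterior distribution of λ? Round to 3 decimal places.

The Exponential(rate=λ) likelihood is ∝ λ^n e^(−λΣtᵢ). Here n = 6 and Σtᵢ = 4.2 + 9.2 + 7.7 + 9.6 + 4.8 + 10.9 = 46.4.
Posterior ∝ λ^4e^(−6λ) · λ^6e^(−46.4λ) = λ^10e^(−52.4λ), i.e. Gamma(11, 52.4).
Mode = (a−1)/b = 10/52.4 ≈ 0.191.

λ̂_MAP = 0.191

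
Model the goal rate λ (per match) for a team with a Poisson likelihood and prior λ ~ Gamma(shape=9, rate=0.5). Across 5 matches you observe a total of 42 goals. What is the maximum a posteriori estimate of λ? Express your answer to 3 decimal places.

Σxᵢ = 42, n = 5.
Posterior ∝ λ^8e^(−0.5λ) · λ^42e^(−5λ) = λ^50e^(−5.5λ), i.e. Gamma(shape=51, rate=5.5).
The mode of a Gamma(a, b) with a ≥ 1 (shape–rate) is (a−1)/b = 50/5.5 ≈ 9.091.

λ̂_MAP = 9.091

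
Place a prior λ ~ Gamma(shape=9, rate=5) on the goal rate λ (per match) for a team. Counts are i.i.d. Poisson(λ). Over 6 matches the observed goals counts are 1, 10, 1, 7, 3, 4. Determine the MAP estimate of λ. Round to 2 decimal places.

Σxᵢ = 1+10+1+7+3+4 = 26, with n = 6.
Posterior ∝ λ^8e^(−5λ) · λ^26e^(−6λ) = λ^34e^(−11λ), i.e. Gamma(shape=35, rate=11).
The mode of a Gamma(a, b) with a ≥ 1 (shape–rate) is (a−1)/b = 34/11 ≈ 3.09.

λ̂_MAP = 3.09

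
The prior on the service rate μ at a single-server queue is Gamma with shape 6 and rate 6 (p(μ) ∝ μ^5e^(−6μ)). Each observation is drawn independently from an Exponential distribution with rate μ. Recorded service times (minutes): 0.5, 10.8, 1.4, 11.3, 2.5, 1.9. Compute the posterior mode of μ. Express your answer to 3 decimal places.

μ̂_MAP = 0.320

The Exponential(rate=μ) likelihood is ∝ μ^n e^(−μΣtᵢ). Here n = 6 and Σtᵢ = 0.5 + 10.8 + 1.4 + 11.3 + 2.5 + 1.9 = 28.4.
Posterior ∝ μ^5e^(−6μ) · μ^6e^(−28.4μ) = μ^11e^(−34.4μ), i.e. Gamma(12, 34.4).
Mode = (a−1)/b = 11/34.4 ≈ 0.320.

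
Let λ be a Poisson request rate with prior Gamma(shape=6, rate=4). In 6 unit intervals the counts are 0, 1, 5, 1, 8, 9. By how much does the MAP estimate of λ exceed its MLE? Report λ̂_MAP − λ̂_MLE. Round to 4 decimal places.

MAP − MLE = -1.1000

Σxᵢ = 24. Posterior is Gamma(30, 10); MAP = (30−1)/10 = 29/10 ≈ 2.90000.
MLE = x̄ = 24/6 ≈ 4.00000.
Difference = 29/10 − 24/6 = -11/10 ≈ -1.1000.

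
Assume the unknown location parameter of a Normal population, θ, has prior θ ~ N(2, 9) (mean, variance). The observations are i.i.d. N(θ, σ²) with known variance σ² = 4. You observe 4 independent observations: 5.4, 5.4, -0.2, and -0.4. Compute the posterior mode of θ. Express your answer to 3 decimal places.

θ̂_MAP = 2.495

n = 4; x̄ = (5.4 + 5.4 + (-0.2) + (-0.4))/4 = 10.2/4 = 2.55.
For a Normal prior and Normal likelihood with known variance, the posterior is Normal; its mode equals its mean, the precision-weighted average.
Prior precision 1/σ₀² = 1/9; data precision n/σ² = 4/4 = 1.
θ̂ = ((1/9)·2 + 1·2.55) / (1/9 + 1) = (499/180)/(10/9) = 2.495.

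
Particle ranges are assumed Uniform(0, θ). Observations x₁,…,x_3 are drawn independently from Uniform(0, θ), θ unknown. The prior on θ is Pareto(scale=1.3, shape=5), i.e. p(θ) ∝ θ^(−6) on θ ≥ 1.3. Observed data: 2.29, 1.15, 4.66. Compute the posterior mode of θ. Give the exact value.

The Uniform(0, θ) likelihood is θ^(−n) for θ ≥ max(xᵢ), zero otherwise. Here max(xᵢ) = 4.66.
Posterior ∝ θ^(−6) · θ^(−3) = θ^(−9) on θ ≥ max(1.3, 4.66) = 4.66.
This density is strictly decreasing in θ, so the posterior mode lies at the lower boundary of the support.

θ̂_MAP = 4.66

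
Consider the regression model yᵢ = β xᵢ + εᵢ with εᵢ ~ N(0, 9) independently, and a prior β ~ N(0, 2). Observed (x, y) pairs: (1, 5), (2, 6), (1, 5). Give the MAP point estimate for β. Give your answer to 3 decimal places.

β̂_MAP = 2.095

log p(β | y) = −Σ(yᵢ − βxᵢ)²/(2·9) − β²/(2·2) + const.
Setting the derivative to zero: Σxᵢ(yᵢ − βxᵢ)/9 − β/2 = 0, so β = Σxᵢyᵢ / (Σxᵢ² + σ²/τ²).
Σxᵢyᵢ = 1·5 + 2·6 + 1·5 = 22; Σxᵢ² = 6; σ²/τ² = 4.5.
β̂_MAP = 22 / (6 + 4.5) = 22/10.5 ≈ 2.095.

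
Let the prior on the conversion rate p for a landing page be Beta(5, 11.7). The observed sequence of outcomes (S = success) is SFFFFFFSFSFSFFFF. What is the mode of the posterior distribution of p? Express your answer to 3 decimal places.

p̂_MAP = 0.261

Prior: Beta(5, 11.7).
Data: 4 successes in 16 trials (from the sequence). The binomial likelihood contributes p^4(1−p)^12, so the posterior is Beta(5+4, 11.7+12) = Beta(9, 23.7).
For Beta(a, b) with a, b > 1 the mode is (a−1)/(a+b−2) = 8/30.7 ≈ 0.261.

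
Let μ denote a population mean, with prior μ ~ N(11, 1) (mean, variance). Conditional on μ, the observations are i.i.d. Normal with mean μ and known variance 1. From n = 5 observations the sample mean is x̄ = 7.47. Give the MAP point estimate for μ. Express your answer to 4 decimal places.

μ̂_MAP = 8.0583

n = 5, x̄ = 7.47.
For a Normal prior and Normal likelihood with known variance, the posterior is Normal; its mode equals its mean, the precision-weighted average.
Prior precision 1/σ₀² = 1/1 = 1; data precision n/σ² = 5/1 = 5.
μ̂ = (1·11 + 5·7.47) / (1 + 5) = 48.35/6 = 967/120 ≈ 8.0583.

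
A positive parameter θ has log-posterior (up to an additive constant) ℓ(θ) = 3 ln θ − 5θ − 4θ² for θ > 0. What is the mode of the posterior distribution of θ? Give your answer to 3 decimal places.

ℓ'(θ) = 3/θ − 5 − 8θ. Setting this to zero and multiplying by θ: 8θ² + 5θ − 3 = 0.
θ = (−5 + √(5² + 4·8·3)) / (2·8) = (−5 + √121) / 16 = (−5 + 11)/16 = 3/8.
ℓ''(θ) = −3/θ² − 8 < 0, confirming a maximum.

θ̂_MAP = 0.375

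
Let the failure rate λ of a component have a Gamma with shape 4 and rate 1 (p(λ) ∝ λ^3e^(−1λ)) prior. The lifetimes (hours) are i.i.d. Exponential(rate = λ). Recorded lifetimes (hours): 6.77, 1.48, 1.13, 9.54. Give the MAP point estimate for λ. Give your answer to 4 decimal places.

λ̂_MAP = 0.3514

The Exponential(rate=λ) likelihood is ∝ λ^n e^(−λΣtᵢ). Here n = 4 and Σtᵢ = 6.77 + 1.48 + 1.13 + 9.54 = 18.92.
Posterior ∝ λ^3e^(−1λ) · λ^4e^(−18.92λ) = λ^7e^(−19.92λ), i.e. Gamma(8, 19.92).
Mode = (a−1)/b = 7/19.92 ≈ 0.3514.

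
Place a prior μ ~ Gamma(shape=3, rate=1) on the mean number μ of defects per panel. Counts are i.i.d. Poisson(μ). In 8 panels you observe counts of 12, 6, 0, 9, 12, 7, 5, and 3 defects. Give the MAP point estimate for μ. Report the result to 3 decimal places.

μ̂_MAP = 6.222

Σxᵢ = 12+6+0+9+12+7+5+3 = 54, with n = 8.
Posterior ∝ μ^2e^(−1μ) · μ^54e^(−8μ) = μ^56e^(−9μ), i.e. Gamma(shape=57, rate=9).
The mode of a Gamma(a, b) with a ≥ 1 (shape–rate) is (a−1)/b = 56/9 ≈ 6.222.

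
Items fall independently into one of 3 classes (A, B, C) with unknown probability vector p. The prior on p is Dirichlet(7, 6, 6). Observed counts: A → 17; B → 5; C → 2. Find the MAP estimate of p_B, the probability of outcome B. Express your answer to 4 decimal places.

The posterior is Dirichlet(αᵢ + nᵢ) = Dirichlet(24, 11, 8).
For a Dirichlet(a₁,…,a_K) with all aᵢ > 1, the mode has j-th component (aⱼ − 1)/(Σaᵢ − K).
Here Σaᵢ = 43 and K = 3, so p_B = (11 − 1)/(43 − 3) = 10/40 ≈ 0.2500.

MAP estimate of p_B = 0.2500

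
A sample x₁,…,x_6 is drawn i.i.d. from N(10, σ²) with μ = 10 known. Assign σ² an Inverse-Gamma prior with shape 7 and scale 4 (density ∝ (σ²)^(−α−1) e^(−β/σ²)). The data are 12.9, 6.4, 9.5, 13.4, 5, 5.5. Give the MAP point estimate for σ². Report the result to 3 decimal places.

σ̂²_MAP = 3.929

Sum of squared deviations about the known mean: SS = (12.9−10)² + (6.4−10)² + (9.5−10)² + (13.4−10)² + (5−10)² + (5.5−10)² = 78.43.
The Normal likelihood contributes (σ²)^(−n/2) exp(−SS/(2σ²)), so the posterior is Inverse-Gamma(α + n/2, β + SS/2) = Inverse-Gamma(10, 43.215).
The mode of Inverse-Gamma(a, b) is b/(a+1) = 43.215/11 ≈ 3.929.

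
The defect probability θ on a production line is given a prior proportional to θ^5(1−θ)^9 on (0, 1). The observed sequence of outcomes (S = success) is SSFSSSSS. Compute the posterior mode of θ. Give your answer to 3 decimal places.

The prior density ∝ θ^5(1−θ)^9 is the kernel of Beta(6, 10).
Data: 7 successes in 8 trials (from the sequence). The binomial likelihood contributes θ^7(1−θ)^1, so the posterior is Beta(6+7, 10+1) = Beta(13, 11).
For Beta(a, b) with a, b > 1 the mode is (a−1)/(a+b−2) = 12/22 ≈ 0.545.

θ̂_MAP = 0.545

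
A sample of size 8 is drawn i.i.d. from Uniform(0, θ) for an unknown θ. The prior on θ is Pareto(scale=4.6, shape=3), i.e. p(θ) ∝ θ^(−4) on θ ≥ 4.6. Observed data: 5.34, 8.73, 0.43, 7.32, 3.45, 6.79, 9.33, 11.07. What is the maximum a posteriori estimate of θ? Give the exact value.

θ̂_MAP = 11.07

The Uniform(0, θ) likelihood is θ^(−n) for θ ≥ max(xᵢ), zero otherwise. Here max(xᵢ) = 11.07.
Posterior ∝ θ^(−4) · θ^(−8) = θ^(−12) on θ ≥ max(4.6, 11.07) = 11.07.
This density is strictly decreasing in θ, so the posterior mode lies at the lower boundary of the support.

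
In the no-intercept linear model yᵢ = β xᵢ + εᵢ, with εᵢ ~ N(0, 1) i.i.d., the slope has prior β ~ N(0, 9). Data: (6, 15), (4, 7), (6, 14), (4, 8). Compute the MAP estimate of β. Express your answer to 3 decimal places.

log p(β | y) = −Σ(yᵢ − βxᵢ)²/(2·1) − β²/(2·9) + const.
Setting the derivative to zero: Σxᵢ(yᵢ − βxᵢ)/1 − β/9 = 0, so β = Σxᵢyᵢ / (Σxᵢ² + σ²/τ²).
Σxᵢyᵢ = 6·15 + 4·7 + 6·14 + 4·8 = 234; Σxᵢ² = 104; σ²/τ² = 1/9.
β̂_MAP = 234 / (104 + 1/9) = 234/(937/9) = 2106/937 ≈ 2.248.

β̂_MAP = 2.248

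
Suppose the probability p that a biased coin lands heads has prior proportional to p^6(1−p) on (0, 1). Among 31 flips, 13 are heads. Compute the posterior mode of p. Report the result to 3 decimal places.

p̂_MAP = 0.500

The prior density ∝ p^6(1−p)^1 is the kernel of Beta(7, 2).
Data: 13 successes in 31 trials. The binomial likelihood contributes p^13(1−p)^18, so the posterior is Beta(7+13, 2+18) = Beta(20, 20).
For Beta(a, b) with a, b > 1 the mode is (a−1)/(a+b−2) = 19/38 ≈ 0.500.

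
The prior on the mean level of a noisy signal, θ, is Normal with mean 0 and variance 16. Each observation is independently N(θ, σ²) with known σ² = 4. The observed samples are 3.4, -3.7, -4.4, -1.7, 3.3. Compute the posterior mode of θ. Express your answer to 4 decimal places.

n = 5; x̄ = (3.4 + (-3.7) + (-4.4) + (-1.7) + 3.3)/5 = -3.1/5 = -0.62.
For a Normal prior and Normal likelihood with known variance, the posterior is Normal; its mode equals its mean, the precision-weighted average.
Prior precision 1/σ₀² = 1/16 = 0.0625; data precision n/σ² = 5/4 = 1.25.
θ̂ = (0.0625·0 + 1.25·(-0.62)) / (0.0625 + 1.25) = (-0.775)/1.3125 = -62/105 ≈ -0.5905.

θ̂_MAP = -0.5905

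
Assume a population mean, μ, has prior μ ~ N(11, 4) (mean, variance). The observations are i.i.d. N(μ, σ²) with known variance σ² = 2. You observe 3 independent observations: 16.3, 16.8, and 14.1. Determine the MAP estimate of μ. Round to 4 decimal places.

μ̂_MAP = 15.0571

n = 3; x̄ = (16.3 + 16.8 + 14.1)/3 = 47.2/3 = 236/15 ≈ 15.7333.
For a Normal prior and Normal likelihood with known variance, the posterior is Normal; its mode equals its mean, the precision-weighted average.
Prior precision 1/σ₀² = 1/4 = 0.25; data precision n/σ² = 3/2 = 1.5.
μ̂ = (0.25·11 + 1.5·(236/15)) / (0.25 + 1.5) = 26.35/1.75 = 527/35 ≈ 15.0571.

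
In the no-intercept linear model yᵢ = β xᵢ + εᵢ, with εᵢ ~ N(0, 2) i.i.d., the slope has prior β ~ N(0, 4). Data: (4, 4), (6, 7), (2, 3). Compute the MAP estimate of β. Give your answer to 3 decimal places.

β̂_MAP = 1.133

log p(β | y) = −Σ(yᵢ − βxᵢ)²/(2·2) − β²/(2·4) + const.
Setting the derivative to zero: Σxᵢ(yᵢ − βxᵢ)/2 − β/4 = 0, so β = Σxᵢyᵢ / (Σxᵢ² + σ²/τ²).
Σxᵢyᵢ = 4·4 + 6·7 + 2·3 = 64; Σxᵢ² = 56; σ²/τ² = 0.5.
β̂_MAP = 64 / (56 + 0.5) = 64/56.5 ≈ 1.133.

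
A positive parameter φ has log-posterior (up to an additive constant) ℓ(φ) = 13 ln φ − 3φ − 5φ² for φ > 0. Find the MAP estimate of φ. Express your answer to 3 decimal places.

ℓ'(φ) = 13/φ − 3 − 10φ. Setting this to zero and multiplying by φ: 10φ² + 3φ − 13 = 0.
φ = (−3 + √(3² + 4·10·13)) / (2·10) = (−3 + √529) / 20 = (−3 + 23)/20 = 1.
ℓ''(φ) = −13/φ² − 10 < 0, confirming a maximum.

φ̂_MAP = 1.000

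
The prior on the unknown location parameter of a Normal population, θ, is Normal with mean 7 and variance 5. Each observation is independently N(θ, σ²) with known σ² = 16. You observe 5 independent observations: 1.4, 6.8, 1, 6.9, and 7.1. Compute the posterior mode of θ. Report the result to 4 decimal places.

n = 5; x̄ = (1.4 + 6.8 + 1 + 6.9 + 7.1)/5 = 23.2/5 = 4.64.
For a Normal prior and Normal likelihood with known variance, the posterior is Normal; its mode equals its mean, the precision-weighted average.
Prior precision 1/σ₀² = 1/5 = 0.2; data precision n/σ² = 5/16 = 0.3125.
θ̂ = (0.2·7 + 0.3125·4.64) / (0.2 + 0.3125) = 2.85/0.5125 = 228/41 ≈ 5.5610.

θ̂_MAP = 5.5610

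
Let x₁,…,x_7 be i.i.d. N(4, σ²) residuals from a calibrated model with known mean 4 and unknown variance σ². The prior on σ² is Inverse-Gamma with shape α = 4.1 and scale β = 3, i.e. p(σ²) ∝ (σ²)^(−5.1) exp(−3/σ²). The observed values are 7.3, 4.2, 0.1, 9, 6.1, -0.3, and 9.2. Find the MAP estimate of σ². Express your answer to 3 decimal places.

σ̂²_MAP = 6.226

Sum of squared deviations about the known mean: SS = (7.3−4)² + (4.2−4)² + (0.1−4)² + (9−4)² + (6.1−4)² + (-0.3−4)² + (9.2−4)² = 101.08.
The Normal likelihood contributes (σ²)^(−n/2) exp(−SS/(2σ²)), so the posterior is Inverse-Gamma(α + n/2, β + SS/2) = Inverse-Gamma(7.6, 53.54).
The mode of Inverse-Gamma(a, b) is b/(a+1) = 53.54/8.6 ≈ 6.226.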